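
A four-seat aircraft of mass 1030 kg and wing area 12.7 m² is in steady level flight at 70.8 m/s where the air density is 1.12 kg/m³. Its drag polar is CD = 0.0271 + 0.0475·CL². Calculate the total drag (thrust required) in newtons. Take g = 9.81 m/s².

In steady level flight, lift balances weight: W = mg = 1030 × 9.81 = 10104 N.
Dynamic pressure q = 0.5 × 1.12 × 70.8² = 2807 Pa.
CL = W/(q·S) = 10104 / (2807 × 12.7) = 0.2834.
CD = 0.0271 + 0.0475 × 0.2834² = 0.03092.
D = q·S·CD = 2807 × 12.7 × 0.03092 = 1102 N

D = 1100 N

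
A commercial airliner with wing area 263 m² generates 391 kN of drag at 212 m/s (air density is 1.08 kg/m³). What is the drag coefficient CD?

From D = ½ρv²S·CD, rearranging gives CD = 2D/(ρv²S).
CD = 2 × 3.91×10^5 / (1.08 × 212² × 263) = 0.0613

CD = 0.0613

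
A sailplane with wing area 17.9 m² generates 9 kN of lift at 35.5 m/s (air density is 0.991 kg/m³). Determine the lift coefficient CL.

From L = ½ρv²S·CL, rearranging gives CL = 2L/(ρv²S).
CL = 2 × 9000 / (0.991 × 35.5² × 17.9) = 0.805

CL = 0.805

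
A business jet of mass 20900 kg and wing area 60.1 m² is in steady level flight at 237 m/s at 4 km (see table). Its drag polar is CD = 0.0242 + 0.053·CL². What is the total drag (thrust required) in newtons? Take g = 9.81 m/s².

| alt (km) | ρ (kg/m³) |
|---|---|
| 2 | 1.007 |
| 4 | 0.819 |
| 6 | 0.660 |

D = 35100 N

At 4 km, from the table: ρ = 0.819 kg/m³.
Weight W = mg = 20900 × 9.81 = 2.0503×10^5 N; in level flight L = W.
q = ½ρv² = ½ × 0.819 × 237² = 23000 Pa.
CL = W/(q·S) = 2.0503×10^5 / (23000 × 60.1) = 0.1483.
CD = 0.0242 + 0.053 × 0.1483² = 0.02537.
D = q·S·CD = 23000 × 60.1 × 0.02537 = 35070 N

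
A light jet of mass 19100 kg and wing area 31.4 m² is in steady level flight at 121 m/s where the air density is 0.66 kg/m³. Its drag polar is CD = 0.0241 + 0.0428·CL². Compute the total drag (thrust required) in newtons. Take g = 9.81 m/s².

Weight W = mg = 19100 × 9.81 = 1.8737×10^5 N; in level flight L = W.
Dynamic pressure q = 0.5 × 0.66 × 121² = 4832 Pa.
Required CL = L/(qS) = 1.8737×10^5/(4832·31.4) = 1.235.
CD = 0.0241 + 0.0428 × 1.235² = 0.08939.
D = q·S·CD = 4832 × 31.4 × 0.08939 = 13560 N

D = 13600 N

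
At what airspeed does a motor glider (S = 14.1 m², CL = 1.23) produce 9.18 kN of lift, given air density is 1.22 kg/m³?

L = ½ρv²S·CL ⇒ v = √(2L/(ρ·S·CL))
v = √(2 × 9180 / (1.22 × 14.1 × 1.23)) = √867.7 = 29.5 m/s

v = 29.5 m/s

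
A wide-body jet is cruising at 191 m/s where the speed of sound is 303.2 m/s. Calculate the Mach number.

M = v/a = 191 / 303.2 = 0.63

M = 0.63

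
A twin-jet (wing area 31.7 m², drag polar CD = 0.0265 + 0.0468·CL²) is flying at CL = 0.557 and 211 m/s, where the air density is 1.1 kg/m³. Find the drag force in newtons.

D = 31800 N

CD = 0.0265 + 0.0468 × 0.557² = 0.04102
D = ½ρv²S·CD = ½ × 1.1 × 211² × 31.7 × 0.04102 = 31800 N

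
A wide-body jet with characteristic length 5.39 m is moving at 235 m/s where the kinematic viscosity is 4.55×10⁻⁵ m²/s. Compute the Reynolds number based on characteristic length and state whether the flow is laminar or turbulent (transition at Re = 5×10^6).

Re = 2.78×10^7 (turbulent)

Re = v·c/ν = 235 × 5.39 / (4.55×10⁻⁵) = 2.78×10^7
Since 2.78×10^7 > 5×10^6, the flow is turbulent.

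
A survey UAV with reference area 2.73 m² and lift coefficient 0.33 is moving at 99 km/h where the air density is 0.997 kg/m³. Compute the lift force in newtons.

Convert speed: v = 99 km/h ÷ 3.6 = 27.5 m/s.
L = ½ρv²S·CL = ½ × 0.997 × 27.5² × 2.73 × 0.33 = 340 N

L = 340 N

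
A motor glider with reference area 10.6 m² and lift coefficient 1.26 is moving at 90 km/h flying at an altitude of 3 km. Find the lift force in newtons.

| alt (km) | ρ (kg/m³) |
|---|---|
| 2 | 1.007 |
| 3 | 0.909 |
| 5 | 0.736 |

At 3 km, from the table: ρ = 0.909 kg/m³.
Convert speed: v = 90 km/h ÷ 3.6 = 25 m/s.
Dynamic pressure q = ½ρv² = ½ × 0.909 × 25² = 284.1 Pa.
L = q·S·CL = 284.1 × 10.6 × 1.26 = 3790 N

L = 3790 N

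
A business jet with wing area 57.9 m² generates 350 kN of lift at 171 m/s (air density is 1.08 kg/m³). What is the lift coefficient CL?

From L = ½ρv²S·CL, rearranging gives CL = 2L/(ρv²S).
CL = 2 × 3.5×10^5 / (1.08 × 171² × 57.9) = 0.383

CL = 0.383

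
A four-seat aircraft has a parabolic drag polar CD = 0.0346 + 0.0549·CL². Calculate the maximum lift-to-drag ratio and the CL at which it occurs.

For CD = CD0 + K·CL², (L/D)max occurs at CL* = √(CD0/K) and equals 1/(2√(K·CD0)).
(L/D)max = 1/(2√(0.0549 × 0.0346)) = 1/(2 × 0.04358) = 11.5
CL* = √(0.0346/0.0549) = 0.794

(L/D)max = 11.5, at CL = 0.794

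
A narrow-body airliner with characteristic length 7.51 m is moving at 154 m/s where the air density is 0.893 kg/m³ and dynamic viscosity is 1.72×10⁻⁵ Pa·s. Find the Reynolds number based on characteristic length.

Re = 6×10^7

Re = ρ·v·c/μ = 0.893 × 154 × 7.51 / (1.72×10⁻⁵) = 6×10^7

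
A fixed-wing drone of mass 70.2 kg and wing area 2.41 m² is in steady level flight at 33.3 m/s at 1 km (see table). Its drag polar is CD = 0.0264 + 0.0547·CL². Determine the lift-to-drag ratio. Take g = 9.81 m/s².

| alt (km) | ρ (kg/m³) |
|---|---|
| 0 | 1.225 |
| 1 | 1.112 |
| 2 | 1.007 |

L/D = 12.1

At 1 km, from the table: ρ = 1.112 kg/m³.
In steady level flight, lift balances weight: W = mg = 70.2 × 9.81 = 688.66 N.
q = ½ρv² = ½ × 1.112 × 33.3² = 616.5 Pa.
CL = W/(q·S) = 688.66 / (616.5 × 2.41) = 0.4635.
CD = 0.0264 + 0.0547 × 0.4635² = 0.03815.
L/D = CL/CD = 0.4635 / 0.03815 = 12.1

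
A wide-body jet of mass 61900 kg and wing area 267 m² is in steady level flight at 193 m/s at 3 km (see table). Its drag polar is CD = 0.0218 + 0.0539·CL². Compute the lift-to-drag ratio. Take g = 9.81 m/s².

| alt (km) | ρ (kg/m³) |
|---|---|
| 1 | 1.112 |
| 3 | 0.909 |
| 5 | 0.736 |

At 3 km, from the table: ρ = 0.909 kg/m³.
Level flight ⇒ L = W = m·g = 61900 × 9.81 = 6.0724×10^5 N.
Dynamic pressure q = 0.5 × 0.909 × 193² = 16930 Pa.
Required CL = L/(qS) = 6.0724×10^5/(16930·267) = 0.1343.
CD = 0.0218 + 0.0539 × 0.1343² = 0.02277.
L/D = CL/CD = 0.1343 / 0.02277 = 5.9

L/D = 5.9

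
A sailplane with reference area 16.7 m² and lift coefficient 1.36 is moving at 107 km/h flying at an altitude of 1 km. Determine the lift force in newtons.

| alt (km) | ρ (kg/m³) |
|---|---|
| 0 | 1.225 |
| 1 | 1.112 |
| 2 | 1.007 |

At 1 km, from the table: ρ = 1.112 kg/m³.
Convert speed: v = 107 km/h ÷ 3.6 = 29.72 m/s.
Dynamic pressure q = ½ρv² = ½ × 1.112 × 29.72² = 491.2 Pa.
L = q·S·CL = 491.2 × 16.7 × 1.36 = 11200 N ≈ 11.2 kN

L = 11200 N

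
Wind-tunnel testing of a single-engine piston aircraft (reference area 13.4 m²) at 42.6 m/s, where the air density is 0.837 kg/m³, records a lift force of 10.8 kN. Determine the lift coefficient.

CL = 1.06

From L = ½ρv²S·CL, rearranging gives CL = 2L/(ρv²S).
CL = 2 × 10800 / (0.837 × 42.6² × 13.4) = 1.06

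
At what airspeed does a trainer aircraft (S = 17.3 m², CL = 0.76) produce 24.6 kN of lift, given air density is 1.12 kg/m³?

v = 57.8 m/s

L = ½ρv²S·CL ⇒ v = √(2L/(ρ·S·CL))
v = √(2 × 24600 / (1.12 × 17.3 × 0.76)) = √3341 = 57.8 m/s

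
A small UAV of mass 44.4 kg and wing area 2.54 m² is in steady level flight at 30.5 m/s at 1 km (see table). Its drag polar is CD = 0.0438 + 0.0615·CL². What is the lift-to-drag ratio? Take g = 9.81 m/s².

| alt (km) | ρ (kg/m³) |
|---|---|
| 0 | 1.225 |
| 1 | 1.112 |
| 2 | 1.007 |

At 1 km, from the table: ρ = 1.112 kg/m³.
Level flight ⇒ L = W = m·g = 44.4 × 9.81 = 435.56 N.
Dynamic pressure q = 0.5 × 1.112 × 30.5² = 517.2 Pa.
CL = 2W/(ρv²S) = 2×435.56/(1.112×30.5²×2.54) = 0.3315.
CD = 0.0438 + 0.0615 × 0.3315² = 0.05056.
L/D = CL/CD = 0.3315 / 0.05056 = 6.56

L/D = 6.56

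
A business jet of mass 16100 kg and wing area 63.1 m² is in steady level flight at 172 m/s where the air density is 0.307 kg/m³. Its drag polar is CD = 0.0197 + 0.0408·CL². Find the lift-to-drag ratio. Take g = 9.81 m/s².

L/D = 17.2

In steady level flight, lift balances weight: W = mg = 16100 × 9.81 = 1.5794×10^5 N.
q = ½ρv² = ½ × 0.307 × 172² = 4541 Pa.
CL = 2W/(ρv²S) = 2×1.5794×10^5/(0.307×172²×63.1) = 0.5512.
CD = 0.0197 + 0.0408 × 0.5512² = 0.0321.
L/D = CL/CD = 0.5512 / 0.0321 = 17.2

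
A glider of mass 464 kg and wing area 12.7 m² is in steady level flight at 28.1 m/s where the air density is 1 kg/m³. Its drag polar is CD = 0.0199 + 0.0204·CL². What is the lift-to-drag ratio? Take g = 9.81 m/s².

Weight W = mg = 464 × 9.81 = 4551.8 N; in level flight L = W.
q = ½ρv² = ½ × 1 × 28.1² = 394.8 Pa.
CL = W/(q·S) = 4551.8 / (394.8 × 12.7) = 0.9078.
CD = 0.0199 + 0.0204 × 0.9078² = 0.03671.
L/D = CL/CD = 0.9078 / 0.03671 = 24.7

L/D = 24.7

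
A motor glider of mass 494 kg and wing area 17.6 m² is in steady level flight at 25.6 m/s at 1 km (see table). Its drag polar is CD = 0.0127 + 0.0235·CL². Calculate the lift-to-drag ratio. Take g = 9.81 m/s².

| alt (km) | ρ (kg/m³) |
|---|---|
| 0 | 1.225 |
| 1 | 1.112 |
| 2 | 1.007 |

L/D = 28.9

At 1 km, from the table: ρ = 1.112 kg/m³.
In steady level flight, lift balances weight: W = mg = 494 × 9.81 = 4846.1 N.
Dynamic pressure q = 0.5 × 1.112 × 25.6² = 364.4 Pa.
CL = W/(q·S) = 4846.1 / (364.4 × 17.6) = 0.7557.
CD = 0.0127 + 0.0235 × 0.7557² = 0.02612.
L/D = CL/CD = 0.7557 / 0.02612 = 28.9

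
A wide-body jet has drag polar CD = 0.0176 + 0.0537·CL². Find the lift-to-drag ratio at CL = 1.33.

L/D = 11.8

CD = 0.0176 + 0.0537 × 1.33² = 0.1126
L/D = CL/CD = 1.33 / 0.1126 = 11.8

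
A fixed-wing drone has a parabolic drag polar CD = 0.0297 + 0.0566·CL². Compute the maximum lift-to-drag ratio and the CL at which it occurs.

(L/D)max = 12.2, at CL = 0.724

For CD = CD0 + K·CL², (L/D)max occurs at CL* = √(CD0/K) and equals 1/(2√(K·CD0)).
(L/D)max = 1/(2√(0.0566 × 0.0297)) = 1/(2 × 0.041) = 12.2
CL* = √(0.0297/0.0566) = 0.724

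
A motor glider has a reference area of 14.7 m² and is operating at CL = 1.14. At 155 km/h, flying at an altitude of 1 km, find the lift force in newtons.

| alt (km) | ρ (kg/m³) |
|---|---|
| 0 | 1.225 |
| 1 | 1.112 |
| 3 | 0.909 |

L = 17300 N

At 1 km, from the table: ρ = 1.112 kg/m³.
Convert speed: v = 155 km/h ÷ 3.6 = 43.06 m/s.
L = ½ρv²S·CL = ½ × 1.112 × 43.06² × 14.7 × 1.14 = 17300 N ≈ 17.3 kN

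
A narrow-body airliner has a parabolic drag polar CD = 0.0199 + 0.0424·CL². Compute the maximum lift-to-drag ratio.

(L/D)max = 17.2

For CD = CD0 + K·CL², (L/D)max occurs at CL* = √(CD0/K) and equals 1/(2√(K·CD0)).
(L/D)max = 1/(2√(0.0424 × 0.0199)) = 1/(2 × 0.02905) = 17.2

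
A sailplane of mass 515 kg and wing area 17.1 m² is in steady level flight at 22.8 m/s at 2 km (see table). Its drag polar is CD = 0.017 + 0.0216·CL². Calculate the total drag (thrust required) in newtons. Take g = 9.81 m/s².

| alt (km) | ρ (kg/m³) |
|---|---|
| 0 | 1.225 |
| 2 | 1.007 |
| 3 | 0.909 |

At 2 km, from the table: ρ = 1.007 kg/m³.
Weight W = mg = 515 × 9.81 = 5052.2 N; in level flight L = W.
q = ½ρv² = ½ × 1.007 × 22.8² = 261.7 Pa.
CL = 2W/(ρv²S) = 2×5052.2/(1.007×22.8²×17.1) = 1.129.
CD = 0.017 + 0.0216 × 1.129² = 0.04452.
D = q·S·CD = 261.7 × 17.1 × 0.04452 = 199.3 N

D = 199 N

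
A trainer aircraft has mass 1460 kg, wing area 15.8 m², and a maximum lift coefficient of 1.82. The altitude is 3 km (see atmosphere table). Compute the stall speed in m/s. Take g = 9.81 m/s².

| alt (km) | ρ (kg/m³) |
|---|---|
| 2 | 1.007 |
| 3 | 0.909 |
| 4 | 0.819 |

At 3 km, from the table: ρ = 0.909 kg/m³.
Stall occurs when L = W at CL,max. W = mg = 1460 × 9.81 = 14320 N.
From L = ½ρV²S·CL,max = W: V_stall = √(2W/(ρSCL,max)) = √(2·14320/(0.909·15.8·1.82))
V_stall = √1096 = 33.1 m/s

V_stall = 33.1 m/s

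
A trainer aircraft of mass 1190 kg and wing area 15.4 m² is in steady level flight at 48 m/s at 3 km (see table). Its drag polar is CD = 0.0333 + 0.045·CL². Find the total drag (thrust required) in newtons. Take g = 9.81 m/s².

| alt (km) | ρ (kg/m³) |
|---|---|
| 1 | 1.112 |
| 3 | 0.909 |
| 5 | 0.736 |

D = 917 N

At 3 km, from the table: ρ = 0.909 kg/m³.
Weight W = mg = 1190 × 9.81 = 11674 N; in level flight L = W.
q = ½ρv² = ½ × 0.909 × 48² = 1047 Pa.
Required CL = L/(qS) = 11674/(1047·15.4) = 0.7239.
CD = 0.0333 + 0.045 × 0.7239² = 0.05688.
D = q·S·CD = 1047 × 15.4 × 0.05688 = 917.3 N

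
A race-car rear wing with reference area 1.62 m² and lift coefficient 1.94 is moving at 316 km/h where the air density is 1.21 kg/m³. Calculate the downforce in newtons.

Convert speed: v = 316 km/h ÷ 3.6 = 87.78 m/s.
L = ½ρv²S·CL = ½ × 1.21 × 87.78² × 1.62 × 1.94 = 14700 N ≈ 14.7 kN

L = 14700 N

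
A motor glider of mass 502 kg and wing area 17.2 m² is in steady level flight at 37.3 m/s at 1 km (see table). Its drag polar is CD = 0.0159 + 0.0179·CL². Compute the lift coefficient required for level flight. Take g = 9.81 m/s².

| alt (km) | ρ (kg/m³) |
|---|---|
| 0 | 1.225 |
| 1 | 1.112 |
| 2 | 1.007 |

CL = 0.37

At 1 km, from the table: ρ = 1.112 kg/m³.
Weight W = mg = 502 × 9.81 = 4924.6 N; in level flight L = W.
Dynamic pressure q = 0.5 × 1.112 × 37.3² = 773.6 Pa.
CL = 2W/(ρv²S) = 2×4924.6/(1.112×37.3²×17.2) = 0.3701.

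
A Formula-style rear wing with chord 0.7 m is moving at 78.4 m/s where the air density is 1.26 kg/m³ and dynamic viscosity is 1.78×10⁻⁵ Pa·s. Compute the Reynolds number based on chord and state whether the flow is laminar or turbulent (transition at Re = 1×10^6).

Re = 3.88×10^6 (turbulent)

Re = ρ·v·c/μ = 1.26 × 78.4 × 0.7 / (1.78×10⁻⁵) = 3.88×10^6
Since 3.88×10^6 > 1×10^6, the flow is turbulent.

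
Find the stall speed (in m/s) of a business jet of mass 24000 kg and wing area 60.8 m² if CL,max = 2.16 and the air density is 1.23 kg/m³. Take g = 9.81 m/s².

At stall, lift equals weight: L = W = m·g = 24000 × 9.81 = 2.354×10^5 N.
V_stall = √(2W/(ρ·S·CL,max)) = √(2 × 2.354×10^5 / (1.23 × 60.8 × 2.16))
V_stall = √2915 = 54 m/s

V_stall = 54 m/s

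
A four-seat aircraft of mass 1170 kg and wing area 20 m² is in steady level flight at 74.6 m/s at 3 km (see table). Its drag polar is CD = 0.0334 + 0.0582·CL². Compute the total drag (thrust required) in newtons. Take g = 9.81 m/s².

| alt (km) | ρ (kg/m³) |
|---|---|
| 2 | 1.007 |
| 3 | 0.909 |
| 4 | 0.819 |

At 3 km, from the table: ρ = 0.909 kg/m³.
Level flight ⇒ L = W = m·g = 1170 × 9.81 = 11478 N.
Dynamic pressure q = 0.5 × 0.909 × 74.6² = 2529 Pa.
CL = W/(q·S) = 11478 / (2529 × 20) = 0.2269.
CD = 0.0334 + 0.0582 × 0.2269² = 0.0364.
D = q·S·CD = 2529 × 20 × 0.0364 = 1841 N

D = 1840 N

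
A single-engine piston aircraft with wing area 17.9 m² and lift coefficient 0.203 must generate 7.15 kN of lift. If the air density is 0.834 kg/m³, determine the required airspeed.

v = 68.7 m/s

L = ½ρv²S·CL ⇒ v = √(2L/(ρ·S·CL))
v = √(2 × 7150 / (0.834 × 17.9 × 0.203)) = √4719 = 68.7 m/s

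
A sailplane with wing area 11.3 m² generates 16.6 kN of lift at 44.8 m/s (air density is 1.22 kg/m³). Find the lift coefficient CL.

From L = ½ρv²S·CL, rearranging gives CL = 2L/(ρv²S).
CL = 2 × 16600 / (1.22 × 44.8² × 11.3) = 1.2

CL = 1.2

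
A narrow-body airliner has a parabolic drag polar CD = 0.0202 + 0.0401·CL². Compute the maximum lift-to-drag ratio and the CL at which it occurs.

For CD = CD0 + K·CL², (L/D)max occurs at CL* = √(CD0/K) and equals 1/(2√(K·CD0)).
(L/D)max = 1/(2√(0.0401 × 0.0202)) = 1/(2 × 0.02846) = 17.6
CL* = √(0.0202/0.0401) = 0.71

(L/D)max = 17.6, at CL = 0.71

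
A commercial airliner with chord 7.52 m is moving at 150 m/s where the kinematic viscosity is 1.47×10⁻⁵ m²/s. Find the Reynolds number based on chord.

Re = 7.67×10^7

Re = v·c/ν = 150 × 7.52 / (1.47×10⁻⁵) = 7.67×10^7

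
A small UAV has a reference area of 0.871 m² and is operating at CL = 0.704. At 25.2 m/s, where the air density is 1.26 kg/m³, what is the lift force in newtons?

L = 245 N

Dynamic pressure q = ½ρv² = ½ × 1.26 × 25.2² = 400.1 Pa.
L = q·S·CL = 400.1 × 0.871 × 0.704 = 245 N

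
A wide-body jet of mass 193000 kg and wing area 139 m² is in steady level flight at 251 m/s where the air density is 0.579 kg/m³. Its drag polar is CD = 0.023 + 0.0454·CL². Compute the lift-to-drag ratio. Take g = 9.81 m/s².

Weight W = mg = 193000 × 9.81 = 1.8933×10^6 N; in level flight L = W.
Dynamic pressure q = 0.5 × 0.579 × 251² = 18240 Pa.
Required CL = L/(qS) = 1.8933×10^6/(18240·139) = 0.7468.
CD = 0.023 + 0.0454 × 0.7468² = 0.04832.
L/D = CL/CD = 0.7468 / 0.04832 = 15.5

L/D = 15.5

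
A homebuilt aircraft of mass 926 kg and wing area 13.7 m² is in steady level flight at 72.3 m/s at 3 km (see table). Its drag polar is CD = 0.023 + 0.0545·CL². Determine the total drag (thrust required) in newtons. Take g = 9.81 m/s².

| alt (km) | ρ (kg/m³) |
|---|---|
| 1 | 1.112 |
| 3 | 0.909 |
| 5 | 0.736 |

At 3 km, from the table: ρ = 0.909 kg/m³.
Level flight ⇒ L = W = m·g = 926 × 9.81 = 9084.1 N.
q = ½ρv² = ½ × 0.909 × 72.3² = 2376 Pa.
CL = 2W/(ρv²S) = 2×9084.1/(0.909×72.3²×13.7) = 0.2791.
CD = 0.023 + 0.0545 × 0.2791² = 0.02725.
D = q·S·CD = 2376 × 13.7 × 0.02725 = 886.8 N

D = 887 N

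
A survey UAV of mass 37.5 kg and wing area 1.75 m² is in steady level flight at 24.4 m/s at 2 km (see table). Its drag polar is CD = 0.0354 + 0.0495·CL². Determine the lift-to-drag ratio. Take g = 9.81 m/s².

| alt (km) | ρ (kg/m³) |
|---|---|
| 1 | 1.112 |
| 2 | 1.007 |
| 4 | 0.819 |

L/D = 11.7

At 2 km, from the table: ρ = 1.007 kg/m³.
Weight W = mg = 37.5 × 9.81 = 367.88 N; in level flight L = W.
q = ½ρv² = ½ × 1.007 × 24.4² = 299.8 Pa.
CL = 2W/(ρv²S) = 2×367.88/(1.007×24.4²×1.75) = 0.7013.
CD = 0.0354 + 0.0495 × 0.7013² = 0.05974.
L/D = CL/CD = 0.7013 / 0.05974 = 11.7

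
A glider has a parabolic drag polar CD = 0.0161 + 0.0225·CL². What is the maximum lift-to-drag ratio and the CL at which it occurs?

(L/D)max = 26.3, at CL = 0.846

For CD = CD0 + K·CL², (L/D)max occurs at CL* = √(CD0/K) and equals 1/(2√(K·CD0)).
(L/D)max = 1/(2√(0.0225 × 0.0161)) = 1/(2 × 0.01903) = 26.3
CL* = √(0.0161/0.0225) = 0.846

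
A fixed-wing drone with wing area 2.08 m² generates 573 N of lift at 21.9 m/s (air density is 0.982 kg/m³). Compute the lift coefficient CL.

CL = 1.17

From L = ½ρv²S·CL, rearranging gives CL = 2L/(ρv²S).
CL = 2 × 573 / (0.982 × 21.9² × 2.08) = 1.17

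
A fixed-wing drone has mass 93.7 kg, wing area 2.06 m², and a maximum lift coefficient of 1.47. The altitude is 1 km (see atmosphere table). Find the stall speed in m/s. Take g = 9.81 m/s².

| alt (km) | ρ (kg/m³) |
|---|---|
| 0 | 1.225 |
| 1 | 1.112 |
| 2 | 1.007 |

V_stall = 23.4 m/s

At 1 km, from the table: ρ = 1.112 kg/m³.
Stall occurs when L = W at CL,max. W = mg = 93.7 × 9.81 = 919.2 N.
From L = ½ρV²S·CL,max = W: V_stall = √(2W/(ρSCL,max)) = √(2·919.2/(1.112·2.06·1.47))
V_stall = √545.9 = 23.4 m/s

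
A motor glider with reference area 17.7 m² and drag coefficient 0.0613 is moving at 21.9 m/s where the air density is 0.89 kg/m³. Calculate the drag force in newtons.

D = 232 N

D = ½ρv²S·CD = ½ × 0.89 × 21.9² × 17.7 × 0.0613 = 232 N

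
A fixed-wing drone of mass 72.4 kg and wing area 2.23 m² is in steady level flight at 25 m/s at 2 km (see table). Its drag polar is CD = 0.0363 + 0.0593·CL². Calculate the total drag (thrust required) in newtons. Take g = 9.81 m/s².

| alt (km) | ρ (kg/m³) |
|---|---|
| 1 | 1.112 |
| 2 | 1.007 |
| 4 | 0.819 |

D = 68.1 N

At 2 km, from the table: ρ = 1.007 kg/m³.
In steady level flight, lift balances weight: W = mg = 72.4 × 9.81 = 710.24 N.
q = ½ρv² = ½ × 1.007 × 25² = 314.7 Pa.
Required CL = L/(qS) = 710.24/(314.7·2.23) = 1.012.
CD = 0.0363 + 0.0593 × 1.012² = 0.09704.
D = q·S·CD = 314.7 × 2.23 × 0.09704 = 68.1 N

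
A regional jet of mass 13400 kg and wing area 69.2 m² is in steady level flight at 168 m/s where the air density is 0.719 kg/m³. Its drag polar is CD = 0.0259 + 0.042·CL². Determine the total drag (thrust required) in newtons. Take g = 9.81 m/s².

Weight W = mg = 13400 × 9.81 = 1.3145×10^5 N; in level flight L = W.
q = ½ρv² = ½ × 0.719 × 168² = 10150 Pa.
Required CL = L/(qS) = 1.3145×10^5/(10150·69.2) = 0.1872.
CD = 0.0259 + 0.042 × 0.1872² = 0.02737.
D = q·S·CD = 10150 × 69.2 × 0.02737 = 19220 N

D = 19200 N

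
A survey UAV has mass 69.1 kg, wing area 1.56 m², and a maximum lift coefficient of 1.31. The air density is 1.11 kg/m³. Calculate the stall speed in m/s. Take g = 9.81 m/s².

Weight W = mg = 69.1 × 9.81 = 677.9 N.
From L = ½ρV²S·CL,max = W: V_stall = √(2W/(ρSCL,max)) = √(2·677.9/(1.11·1.56·1.31))
V_stall = √597.7 = 24.4 m/s

V_stall = 24.4 m/s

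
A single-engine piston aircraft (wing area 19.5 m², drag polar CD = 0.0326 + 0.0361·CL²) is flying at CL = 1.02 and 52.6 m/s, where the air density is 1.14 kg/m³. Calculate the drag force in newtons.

D = 2160 N

CD = 0.0326 + 0.0361 × 1.02² = 0.07016
D = ½ρv²S·CD = ½ × 1.14 × 52.6² × 19.5 × 0.07016 = 2160 N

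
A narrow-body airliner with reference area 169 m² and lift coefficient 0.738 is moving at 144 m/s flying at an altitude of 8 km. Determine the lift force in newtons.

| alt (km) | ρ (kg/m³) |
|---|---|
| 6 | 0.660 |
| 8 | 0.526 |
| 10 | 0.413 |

At 8 km, from the table: ρ = 0.526 kg/m³.
Dynamic pressure q = ½ρv² = ½ × 0.526 × 144² = 5454 Pa.
L = q·S·CL = 5454 × 169 × 0.738 = 6.8×10^5 N ≈ 680 kN

L = 6.8×10^5 N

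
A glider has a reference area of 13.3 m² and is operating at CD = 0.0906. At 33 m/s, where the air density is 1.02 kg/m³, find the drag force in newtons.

D = ½ρv²S·CD = ½ × 1.02 × 33² × 13.3 × 0.0906 = 669 N

D = 669 N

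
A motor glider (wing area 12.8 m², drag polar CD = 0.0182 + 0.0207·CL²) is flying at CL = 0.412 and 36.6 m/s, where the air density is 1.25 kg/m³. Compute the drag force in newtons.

CD = 0.0182 + 0.0207 × 0.412² = 0.02171
D = ½ρv²S·CD = ½ × 1.25 × 36.6² × 12.8 × 0.02171 = 233 N

D = 233 N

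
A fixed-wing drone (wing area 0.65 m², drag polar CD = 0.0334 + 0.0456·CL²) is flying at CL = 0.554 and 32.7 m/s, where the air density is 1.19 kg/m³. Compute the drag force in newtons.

CD = 0.0334 + 0.0456 × 0.554² = 0.0474
D = ½ρv²S·CD = ½ × 1.19 × 32.7² × 0.65 × 0.0474 = 19.6 N

D = 19.6 N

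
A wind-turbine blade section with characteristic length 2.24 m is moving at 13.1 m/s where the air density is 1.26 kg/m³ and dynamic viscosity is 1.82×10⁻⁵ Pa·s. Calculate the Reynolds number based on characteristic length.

Re = 2.03×10^6

Re = ρ·v·c/μ = 1.26 × 13.1 × 2.24 / (1.82×10⁻⁵) = 2.03×10^6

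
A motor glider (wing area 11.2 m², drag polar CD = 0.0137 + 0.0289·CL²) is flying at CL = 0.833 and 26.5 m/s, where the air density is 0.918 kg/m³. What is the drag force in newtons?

D = 122 N

CD = 0.0137 + 0.0289 × 0.833² = 0.03375
D = ½ρv²S·CD = ½ × 0.918 × 26.5² × 11.2 × 0.03375 = 122 N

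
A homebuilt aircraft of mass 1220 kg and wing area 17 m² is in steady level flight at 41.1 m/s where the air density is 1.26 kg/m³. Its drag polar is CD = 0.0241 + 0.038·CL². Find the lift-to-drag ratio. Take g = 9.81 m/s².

L/D = 16.2

Level flight ⇒ L = W = m·g = 1220 × 9.81 = 11968 N.
q = ½ρv² = ½ × 1.26 × 41.1² = 1064 Pa.
CL = 2W/(ρv²S) = 2×11968/(1.26×41.1²×17) = 0.6615.
CD = 0.0241 + 0.038 × 0.6615² = 0.04073.
L/D = CL/CD = 0.6615 / 0.04073 = 16.2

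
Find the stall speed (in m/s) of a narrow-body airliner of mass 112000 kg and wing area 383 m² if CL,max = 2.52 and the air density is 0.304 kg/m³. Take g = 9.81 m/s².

Stall occurs when L = W at CL,max. W = mg = 112000 × 9.81 = 1.099×10^6 N.
V_stall = √(2W/(ρ·S·CL,max)) = √(2 × 1.099×10^6 / (0.304 × 383 × 2.52))
V_stall = √7489 = 86.5 m/s

V_stall = 86.5 m/s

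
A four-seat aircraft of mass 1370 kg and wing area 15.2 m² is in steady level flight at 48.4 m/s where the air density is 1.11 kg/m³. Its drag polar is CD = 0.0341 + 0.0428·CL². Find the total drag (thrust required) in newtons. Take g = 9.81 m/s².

D = 1070 N

Weight W = mg = 1370 × 9.81 = 13440 N; in level flight L = W.
q = ½ρv² = ½ × 1.11 × 48.4² = 1300 Pa.
Required CL = L/(qS) = 13440/(1300·15.2) = 0.6801.
CD = 0.0341 + 0.0428 × 0.6801² = 0.0539.
D = q·S·CD = 1300 × 15.2 × 0.0539 = 1065 N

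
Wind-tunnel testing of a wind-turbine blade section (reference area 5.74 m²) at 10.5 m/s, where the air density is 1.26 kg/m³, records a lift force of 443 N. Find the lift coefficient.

From L = ½ρv²S·CL, rearranging gives CL = 2L/(ρv²S).
CL = 2 × 443 / (1.26 × 10.5² × 5.74) = 1.11

CL = 1.11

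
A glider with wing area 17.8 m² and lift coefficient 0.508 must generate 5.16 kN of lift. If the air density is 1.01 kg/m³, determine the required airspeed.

L = ½ρv²S·CL ⇒ v = √(2L/(ρ·S·CL))
v = √(2 × 5160 / (1.01 × 17.8 × 0.508)) = √1130 = 33.6 m/s

v = 33.6 m/s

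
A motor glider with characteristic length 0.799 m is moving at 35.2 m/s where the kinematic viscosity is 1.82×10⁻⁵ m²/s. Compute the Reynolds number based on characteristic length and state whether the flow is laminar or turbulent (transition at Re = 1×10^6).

Re = v·c/ν = 35.2 × 0.799 / (1.82×10⁻⁵) = 1.55×10^6
Since 1.55×10^6 > 1×10^6, the flow is turbulent.

Re = 1.55×10^6 (turbulent)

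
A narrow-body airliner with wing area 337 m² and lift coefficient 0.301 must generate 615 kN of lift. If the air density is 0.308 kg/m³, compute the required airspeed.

L = ½ρv²S·CL ⇒ v = √(2L/(ρ·S·CL))
v = √(2 × 6.15×10^5 / (0.308 × 337 × 0.301)) = √39370 = 198 m/s

v = 198 m/s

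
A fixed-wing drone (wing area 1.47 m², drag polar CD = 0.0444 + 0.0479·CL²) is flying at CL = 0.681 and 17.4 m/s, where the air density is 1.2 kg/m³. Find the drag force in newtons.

D = 17.8 N

CD = 0.0444 + 0.0479 × 0.681² = 0.06661
D = ½ρv²S·CD = ½ × 1.2 × 17.4² × 1.47 × 0.06661 = 17.8 N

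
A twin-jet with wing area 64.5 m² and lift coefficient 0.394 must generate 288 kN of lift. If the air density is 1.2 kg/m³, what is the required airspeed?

v = 137 m/s

L = ½ρv²S·CL ⇒ v = √(2L/(ρ·S·CL))
v = √(2 × 2.88×10^5 / (1.2 × 64.5 × 0.394)) = √18890 = 137 m/s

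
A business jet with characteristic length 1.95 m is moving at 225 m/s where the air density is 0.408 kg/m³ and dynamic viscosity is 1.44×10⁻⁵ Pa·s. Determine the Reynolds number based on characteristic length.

Re = 1.24×10^7

Re = ρ·v·c/μ = 0.408 × 225 × 1.95 / (1.44×10⁻⁵) = 1.24×10^7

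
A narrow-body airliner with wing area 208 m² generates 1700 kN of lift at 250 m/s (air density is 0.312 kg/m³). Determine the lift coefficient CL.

From L = ½ρv²S·CL, rearranging gives CL = 2L/(ρv²S).
CL = 2 × 1.7×10^6 / (0.312 × 250² × 208) = 0.838

CL = 0.838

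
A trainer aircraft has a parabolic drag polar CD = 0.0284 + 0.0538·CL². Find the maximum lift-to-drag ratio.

(L/D)max = 12.8

For CD = CD0 + K·CL², (L/D)max occurs at CL* = √(CD0/K) and equals 1/(2√(K·CD0)).
(L/D)max = 1/(2√(0.0538 × 0.0284)) = 1/(2 × 0.03909) = 12.8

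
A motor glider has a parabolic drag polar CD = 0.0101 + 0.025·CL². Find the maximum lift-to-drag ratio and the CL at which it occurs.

For CD = CD0 + K·CL², (L/D)max occurs at CL* = √(CD0/K) and equals 1/(2√(K·CD0)).
(L/D)max = 1/(2√(0.025 × 0.0101)) = 1/(2 × 0.01589) = 31.5
CL* = √(0.0101/0.025) = 0.636

(L/D)max = 31.5, at CL = 0.636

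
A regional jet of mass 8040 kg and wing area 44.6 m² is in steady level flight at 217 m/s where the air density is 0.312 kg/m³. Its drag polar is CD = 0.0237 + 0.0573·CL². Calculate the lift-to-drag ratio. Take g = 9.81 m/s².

L/D = 8.91

Weight W = mg = 8040 × 9.81 = 78872 N; in level flight L = W.
Dynamic pressure q = 0.5 × 0.312 × 217² = 7346 Pa.
CL = W/(q·S) = 78872 / (7346 × 44.6) = 0.2407.
CD = 0.0237 + 0.0573 × 0.2407² = 0.02702.
L/D = CL/CD = 0.2407 / 0.02702 = 8.91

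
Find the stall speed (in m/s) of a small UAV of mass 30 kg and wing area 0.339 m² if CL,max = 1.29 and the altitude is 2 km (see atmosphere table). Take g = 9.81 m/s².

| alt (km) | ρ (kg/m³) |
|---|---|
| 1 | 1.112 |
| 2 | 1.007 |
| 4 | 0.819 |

V_stall = 36.6 m/s

At 2 km, from the table: ρ = 1.007 kg/m³.
Stall occurs when L = W at CL,max. W = mg = 30 × 9.81 = 294.3 N.
From L = ½ρV²S·CL,max = W: V_stall = √(2W/(ρSCL,max)) = √(2·294.3/(1.007·0.339·1.29))
V_stall = √1337 = 36.6 m/s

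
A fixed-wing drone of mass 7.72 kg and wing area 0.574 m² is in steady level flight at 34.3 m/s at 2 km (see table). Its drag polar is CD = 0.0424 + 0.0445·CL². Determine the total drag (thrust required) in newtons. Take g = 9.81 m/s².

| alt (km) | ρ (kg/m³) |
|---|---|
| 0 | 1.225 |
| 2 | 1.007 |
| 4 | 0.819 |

D = 15.2 N

At 2 km, from the table: ρ = 1.007 kg/m³.
Level flight ⇒ L = W = m·g = 7.72 × 9.81 = 75.733 N.
Dynamic pressure q = 0.5 × 1.007 × 34.3² = 592.4 Pa.
CL = 2W/(ρv²S) = 2×75.733/(1.007×34.3²×0.574) = 0.2227.
CD = 0.0424 + 0.0445 × 0.2227² = 0.04461.
D = q·S·CD = 592.4 × 0.574 × 0.04461 = 15.17 N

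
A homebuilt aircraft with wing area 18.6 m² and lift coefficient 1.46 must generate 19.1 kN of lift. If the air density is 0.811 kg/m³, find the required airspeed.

L = ½ρv²S·CL ⇒ v = √(2L/(ρ·S·CL))
v = √(2 × 19100 / (0.811 × 18.6 × 1.46)) = √1735 = 41.6 m/s

v = 41.6 m/s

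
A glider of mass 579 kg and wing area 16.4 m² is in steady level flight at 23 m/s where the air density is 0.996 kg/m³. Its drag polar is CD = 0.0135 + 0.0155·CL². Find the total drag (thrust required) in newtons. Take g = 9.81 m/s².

D = 174 N

In steady level flight, lift balances weight: W = mg = 579 × 9.81 = 5680 N.
Dynamic pressure q = 0.5 × 0.996 × 23² = 263.4 Pa.
CL = W/(q·S) = 5680 / (263.4 × 16.4) = 1.315.
CD = 0.0135 + 0.0155 × 1.315² = 0.04029.
D = q·S·CD = 263.4 × 16.4 × 0.04029 = 174.1 N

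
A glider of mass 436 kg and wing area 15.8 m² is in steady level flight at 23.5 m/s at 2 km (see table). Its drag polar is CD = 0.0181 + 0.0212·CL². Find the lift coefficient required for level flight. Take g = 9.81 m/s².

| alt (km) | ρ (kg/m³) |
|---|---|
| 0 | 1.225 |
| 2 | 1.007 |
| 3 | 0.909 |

CL = 0.974

At 2 km, from the table: ρ = 1.007 kg/m³.
In steady level flight, lift balances weight: W = mg = 436 × 9.81 = 4277.2 N.
q = ½ρv² = ½ × 1.007 × 23.5² = 278.1 Pa.
Required CL = L/(qS) = 4277.2/(278.1·15.8) = 0.9736.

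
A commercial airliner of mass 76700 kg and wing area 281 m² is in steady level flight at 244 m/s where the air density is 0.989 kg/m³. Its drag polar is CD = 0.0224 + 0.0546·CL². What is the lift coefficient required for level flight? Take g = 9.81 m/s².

Level flight ⇒ L = W = m·g = 76700 × 9.81 = 7.5243×10^5 N.
Dynamic pressure q = 0.5 × 0.989 × 244² = 29440 Pa.
CL = W/(q·S) = 7.5243×10^5 / (29440 × 281) = 0.09095.

CL = 0.091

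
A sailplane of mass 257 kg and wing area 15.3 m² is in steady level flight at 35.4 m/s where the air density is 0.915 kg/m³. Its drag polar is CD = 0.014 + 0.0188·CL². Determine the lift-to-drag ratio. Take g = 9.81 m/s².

In steady level flight, lift balances weight: W = mg = 257 × 9.81 = 2521.2 N.
Dynamic pressure q = 0.5 × 0.915 × 35.4² = 573.3 Pa.
Required CL = L/(qS) = 2521.2/(573.3·15.3) = 0.2874.
CD = 0.014 + 0.0188 × 0.2874² = 0.01555.
L/D = CL/CD = 0.2874 / 0.01555 = 18.5

L/D = 18.5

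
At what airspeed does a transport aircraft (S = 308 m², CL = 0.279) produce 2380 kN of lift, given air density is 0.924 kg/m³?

v = 245 m/s

L = ½ρv²S·CL ⇒ v = √(2L/(ρ·S·CL))
v = √(2 × 2.38×10^6 / (0.924 × 308 × 0.279)) = √59950 = 245 m/s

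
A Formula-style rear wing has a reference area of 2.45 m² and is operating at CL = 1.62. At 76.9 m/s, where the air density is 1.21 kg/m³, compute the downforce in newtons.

L = 14200 N

L = ½ρv²S·CL = ½ × 1.21 × 76.9² × 2.45 × 1.62 = 14200 N ≈ 14.2 kN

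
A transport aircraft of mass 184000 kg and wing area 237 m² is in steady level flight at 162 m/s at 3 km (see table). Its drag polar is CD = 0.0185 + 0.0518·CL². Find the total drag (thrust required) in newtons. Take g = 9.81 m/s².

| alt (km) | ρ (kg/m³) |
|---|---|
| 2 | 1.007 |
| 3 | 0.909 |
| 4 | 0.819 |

At 3 km, from the table: ρ = 0.909 kg/m³.
Level flight ⇒ L = W = m·g = 184000 × 9.81 = 1.805×10^6 N.
Dynamic pressure q = 0.5 × 0.909 × 162² = 11930 Pa.
CL = W/(q·S) = 1.805×10^6 / (11930 × 237) = 0.6385.
CD = 0.0185 + 0.0518 × 0.6385² = 0.03962.
D = q·S·CD = 11930 × 237 × 0.03962 = 1.12×10^5 N

D = 1.12×10^5 N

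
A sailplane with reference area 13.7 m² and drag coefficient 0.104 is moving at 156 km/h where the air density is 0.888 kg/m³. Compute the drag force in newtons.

Convert speed: v = 156 km/h ÷ 3.6 = 43.33 m/s.
Dynamic pressure q = ½ρv² = ½ × 0.888 × 43.33² = 833.7 Pa.
D = q·S·CD = 833.7 × 13.7 × 0.104 = 1190 N

D = 1190 N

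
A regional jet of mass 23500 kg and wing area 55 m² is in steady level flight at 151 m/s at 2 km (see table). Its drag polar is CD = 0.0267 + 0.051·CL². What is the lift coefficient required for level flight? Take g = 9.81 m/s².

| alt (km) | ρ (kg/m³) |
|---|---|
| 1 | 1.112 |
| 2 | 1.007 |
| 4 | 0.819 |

At 2 km, from the table: ρ = 1.007 kg/m³.
Level flight ⇒ L = W = m·g = 23500 × 9.81 = 2.3054×10^5 N.
q = ½ρv² = ½ × 1.007 × 151² = 11480 Pa.
CL = W/(q·S) = 2.3054×10^5 / (11480 × 55) = 0.3651.

CL = 0.365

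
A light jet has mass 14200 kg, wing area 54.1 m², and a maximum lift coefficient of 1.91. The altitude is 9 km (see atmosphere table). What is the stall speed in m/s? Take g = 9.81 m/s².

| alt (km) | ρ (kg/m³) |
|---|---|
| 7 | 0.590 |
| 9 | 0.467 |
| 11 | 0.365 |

At 9 km, from the table: ρ = 0.467 kg/m³.
At stall, lift equals weight: L = W = m·g = 14200 × 9.81 = 1.393×10^5 N.
V_stall = √(2W/(ρ·S·CL,max)) = √(2 × 1.393×10^5 / (0.467 × 54.1 × 1.91))
V_stall = √5774 = 76 m/s

V_stall = 76 m/s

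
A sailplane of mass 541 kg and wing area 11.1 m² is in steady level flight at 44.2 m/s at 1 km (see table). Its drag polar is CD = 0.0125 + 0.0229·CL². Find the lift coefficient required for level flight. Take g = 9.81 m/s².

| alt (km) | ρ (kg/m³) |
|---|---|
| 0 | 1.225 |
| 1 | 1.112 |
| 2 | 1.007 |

At 1 km, from the table: ρ = 1.112 kg/m³.
In steady level flight, lift balances weight: W = mg = 541 × 9.81 = 5307.2 N.
Dynamic pressure q = 0.5 × 1.112 × 44.2² = 1086 Pa.
Required CL = L/(qS) = 5307.2/(1086·11.1) = 0.4402.

CL = 0.44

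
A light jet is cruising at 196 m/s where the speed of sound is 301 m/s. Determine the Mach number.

M = 0.651

M = v/a = 196 / 301 = 0.651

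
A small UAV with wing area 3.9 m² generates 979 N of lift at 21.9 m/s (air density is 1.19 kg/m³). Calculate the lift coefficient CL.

From L = ½ρv²S·CL, rearranging gives CL = 2L/(ρv²S).
CL = 2 × 979 / (1.19 × 21.9² × 3.9) = 0.88

CL = 0.88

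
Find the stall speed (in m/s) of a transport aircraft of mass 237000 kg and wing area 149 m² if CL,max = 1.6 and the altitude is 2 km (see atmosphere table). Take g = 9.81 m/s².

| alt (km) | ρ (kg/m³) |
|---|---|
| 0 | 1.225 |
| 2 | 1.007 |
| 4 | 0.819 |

V_stall = 139 m/s

At 2 km, from the table: ρ = 1.007 kg/m³.
At stall, lift equals weight: L = W = m·g = 237000 × 9.81 = 2.325×10^6 N.
From L = ½ρV²S·CL,max = W: V_stall = √(2W/(ρSCL,max)) = √(2·2.325×10^6/(1.007·149·1.6))
V_stall = √19370 = 139 m/s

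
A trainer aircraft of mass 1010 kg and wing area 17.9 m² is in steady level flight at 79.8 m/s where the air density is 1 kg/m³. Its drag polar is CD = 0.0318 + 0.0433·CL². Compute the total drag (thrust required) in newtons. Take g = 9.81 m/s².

Weight W = mg = 1010 × 9.81 = 9908.1 N; in level flight L = W.
Dynamic pressure q = 0.5 × 1 × 79.8² = 3184 Pa.
Required CL = L/(qS) = 9908.1/(3184·17.9) = 0.1738.
CD = 0.0318 + 0.0433 × 0.1738² = 0.03311.
D = q·S·CD = 3184 × 17.9 × 0.03311 = 1887 N

D = 1890 N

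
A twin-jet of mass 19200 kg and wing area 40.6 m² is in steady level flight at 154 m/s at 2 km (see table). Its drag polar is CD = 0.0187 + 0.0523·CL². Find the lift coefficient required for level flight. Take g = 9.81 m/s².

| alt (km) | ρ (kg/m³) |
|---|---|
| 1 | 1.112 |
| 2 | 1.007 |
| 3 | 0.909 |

CL = 0.389

At 2 km, from the table: ρ = 1.007 kg/m³.
In steady level flight, lift balances weight: W = mg = 19200 × 9.81 = 1.8835×10^5 N.
q = ½ρv² = ½ × 1.007 × 154² = 11940 Pa.
CL = W/(q·S) = 1.8835×10^5 / (11940 × 40.6) = 0.3885.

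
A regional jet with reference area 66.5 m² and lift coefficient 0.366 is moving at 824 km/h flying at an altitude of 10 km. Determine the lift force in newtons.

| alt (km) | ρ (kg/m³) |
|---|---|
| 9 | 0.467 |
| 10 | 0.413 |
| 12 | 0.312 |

At 10 km, from the table: ρ = 0.413 kg/m³.
Convert speed: v = 824 km/h ÷ 3.6 = 228.9 m/s.
L = ½ρv²S·CL = ½ × 0.413 × 228.9² × 66.5 × 0.366 = 2.63×10^5 N ≈ 263 kN

L = 2.63×10^5 N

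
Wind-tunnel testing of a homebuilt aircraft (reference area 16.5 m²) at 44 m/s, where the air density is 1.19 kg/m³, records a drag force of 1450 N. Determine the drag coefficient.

From D = ½ρv²S·CD, rearranging gives CD = 2D/(ρv²S).
CD = 2 × 1450 / (1.19 × 44² × 16.5) = 0.0763

CD = 0.0763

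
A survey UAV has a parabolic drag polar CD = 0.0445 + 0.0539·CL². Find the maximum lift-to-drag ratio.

(L/D)max = 10.2

For CD = CD0 + K·CL², (L/D)max occurs at CL* = √(CD0/K) and equals 1/(2√(K·CD0)).
(L/D)max = 1/(2√(0.0539 × 0.0445)) = 1/(2 × 0.04897) = 10.2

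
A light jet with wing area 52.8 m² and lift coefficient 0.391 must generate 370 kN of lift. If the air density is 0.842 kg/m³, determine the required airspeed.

L = ½ρv²S·CL ⇒ v = √(2L/(ρ·S·CL))
v = √(2 × 3.7×10^5 / (0.842 × 52.8 × 0.391)) = √42570 = 206 m/s

v = 206 m/s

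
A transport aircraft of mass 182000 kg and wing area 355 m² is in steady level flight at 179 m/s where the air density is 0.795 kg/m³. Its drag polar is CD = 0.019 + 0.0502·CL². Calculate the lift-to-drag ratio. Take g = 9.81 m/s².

L/D = 14.7

In steady level flight, lift balances weight: W = mg = 182000 × 9.81 = 1.7854×10^6 N.
q = ½ρv² = ½ × 0.795 × 179² = 12740 Pa.
Required CL = L/(qS) = 1.7854×10^6/(12740·355) = 0.3949.
CD = 0.019 + 0.0502 × 0.3949² = 0.02683.
L/D = CL/CD = 0.3949 / 0.02683 = 14.7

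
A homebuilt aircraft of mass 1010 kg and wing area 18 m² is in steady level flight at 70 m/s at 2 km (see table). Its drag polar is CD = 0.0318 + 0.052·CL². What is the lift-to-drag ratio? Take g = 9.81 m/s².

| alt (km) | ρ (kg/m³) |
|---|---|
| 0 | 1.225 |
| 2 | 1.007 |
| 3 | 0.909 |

At 2 km, from the table: ρ = 1.007 kg/m³.
Weight W = mg = 1010 × 9.81 = 9908.1 N; in level flight L = W.
Dynamic pressure q = 0.5 × 1.007 × 70² = 2467 Pa.
CL = 2W/(ρv²S) = 2×9908.1/(1.007×70²×18) = 0.2231.
CD = 0.0318 + 0.052 × 0.2231² = 0.03439.
L/D = CL/CD = 0.2231 / 0.03439 = 6.49

L/D = 6.49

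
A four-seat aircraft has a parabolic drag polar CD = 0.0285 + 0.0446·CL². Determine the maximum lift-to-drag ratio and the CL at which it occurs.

(L/D)max = 14, at CL = 0.799

For CD = CD0 + K·CL², (L/D)max occurs at CL* = √(CD0/K) and equals 1/(2√(K·CD0)).
(L/D)max = 1/(2√(0.0446 × 0.0285)) = 1/(2 × 0.03565) = 14
CL* = √(0.0285/0.0446) = 0.799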